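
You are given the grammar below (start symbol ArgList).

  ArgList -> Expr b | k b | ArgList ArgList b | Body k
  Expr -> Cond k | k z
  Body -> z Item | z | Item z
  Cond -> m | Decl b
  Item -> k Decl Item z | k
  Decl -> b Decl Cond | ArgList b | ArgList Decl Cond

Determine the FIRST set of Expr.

From Expr -> Cond k: add FIRST(Cond) = { b, k, m, z }.
Expr -> k z contributes {k}.
Union: FIRST(Expr) = { b, k, m, z }.

{ b, k, m, z }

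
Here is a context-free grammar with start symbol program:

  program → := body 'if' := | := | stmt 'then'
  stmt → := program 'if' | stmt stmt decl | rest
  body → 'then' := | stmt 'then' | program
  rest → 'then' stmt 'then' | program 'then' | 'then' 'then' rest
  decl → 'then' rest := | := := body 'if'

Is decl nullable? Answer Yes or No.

No nonterminal in this grammar is nullable.
No production of decl has an RHS whose symbols are all nullable, so decl is not nullable.

No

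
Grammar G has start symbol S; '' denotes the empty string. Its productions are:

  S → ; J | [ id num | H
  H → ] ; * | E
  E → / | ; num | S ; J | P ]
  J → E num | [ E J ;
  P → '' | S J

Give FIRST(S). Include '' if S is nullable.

S → ; J contributes {;}.
S → [ id num contributes {[}.
From S → H: add FIRST(H) = { /, ;, [, ] }.
Union: FIRST(S) = { /, ;, [, ] }.

{ /, ;, [, ] }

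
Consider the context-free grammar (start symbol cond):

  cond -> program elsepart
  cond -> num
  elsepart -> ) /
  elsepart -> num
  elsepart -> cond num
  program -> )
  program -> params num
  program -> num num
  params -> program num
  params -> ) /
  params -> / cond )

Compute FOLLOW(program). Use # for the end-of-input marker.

{ ), /, num }

In cond -> program elsepart: add FIRST(elsepart) = { ), /, num }.
In params -> program num: add FIRST(num) = { num }.
Union: FOLLOW(program) = { ), /, num }.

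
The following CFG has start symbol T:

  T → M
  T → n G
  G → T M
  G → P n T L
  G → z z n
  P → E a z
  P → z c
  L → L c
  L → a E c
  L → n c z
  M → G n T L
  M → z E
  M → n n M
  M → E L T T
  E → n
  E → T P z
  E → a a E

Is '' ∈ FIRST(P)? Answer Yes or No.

No nonterminal in this grammar is nullable.
No production of P has an RHS whose symbols are all nullable, so P is not nullable.

No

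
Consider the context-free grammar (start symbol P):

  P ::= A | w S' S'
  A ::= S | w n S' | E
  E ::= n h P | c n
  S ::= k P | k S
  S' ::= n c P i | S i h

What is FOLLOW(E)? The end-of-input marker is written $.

In A ::= E: E is at the end, add FOLLOW(A) = { $, i }.
Union: FOLLOW(E) = { $, i }.

{ $, i }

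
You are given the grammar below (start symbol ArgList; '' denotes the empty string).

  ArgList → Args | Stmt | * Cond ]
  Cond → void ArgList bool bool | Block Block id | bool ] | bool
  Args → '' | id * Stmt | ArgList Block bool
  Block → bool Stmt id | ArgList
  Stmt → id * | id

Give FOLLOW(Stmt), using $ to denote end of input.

{ $, *, bool, id }

In ArgList → Stmt: Stmt is at the end, add FOLLOW(ArgList) = { $, *, bool, id }.
In Args → id * Stmt: Stmt is at the end, add FOLLOW(Args) = { $, *, bool, id }.
In Block → bool Stmt id: add FIRST(id) = { id }.
Union: FOLLOW(Stmt) = { $, *, bool, id }.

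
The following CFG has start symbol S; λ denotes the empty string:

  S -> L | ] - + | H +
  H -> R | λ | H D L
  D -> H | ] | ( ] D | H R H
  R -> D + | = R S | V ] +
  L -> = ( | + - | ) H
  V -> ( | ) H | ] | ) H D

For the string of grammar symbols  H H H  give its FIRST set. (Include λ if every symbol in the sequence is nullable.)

Add FIRST(H)\{λ} = { (, ), +, =, ] }; H is nullable, continue.
Add FIRST(H)\{λ} = { (, ), +, =, ] }; H is nullable, continue.
Add FIRST(H)\{λ} = { (, ), +, =, ] }; H is nullable, continue.
Every symbol is nullable, so include λ.

{ (, ), +, =, ], λ }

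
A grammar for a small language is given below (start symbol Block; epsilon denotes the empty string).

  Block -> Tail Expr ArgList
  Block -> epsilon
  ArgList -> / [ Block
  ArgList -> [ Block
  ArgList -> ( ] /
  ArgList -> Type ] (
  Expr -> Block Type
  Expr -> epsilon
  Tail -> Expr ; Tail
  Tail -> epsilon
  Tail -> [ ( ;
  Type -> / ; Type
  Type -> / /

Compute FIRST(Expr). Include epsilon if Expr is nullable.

{ (, /, ;, [, epsilon }

From Expr -> Block Type: Block nullable, take FIRST(Block) ∪ FIRST(Type) = { (, /, ;, [ }.
Expr -> epsilon contributes epsilon.
Union: FIRST(Expr) = { (, /, ;, [, epsilon }.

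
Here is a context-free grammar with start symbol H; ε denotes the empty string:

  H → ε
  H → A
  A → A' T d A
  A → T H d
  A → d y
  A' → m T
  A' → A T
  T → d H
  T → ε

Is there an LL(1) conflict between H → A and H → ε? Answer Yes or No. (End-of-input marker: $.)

FIRST(A) = { d, m } and FIRST(ε) = { ε }.
The second alternative is nullable and FOLLOW(H) = { $, d, m } shares d with FIRST of the first — conflict.

Yes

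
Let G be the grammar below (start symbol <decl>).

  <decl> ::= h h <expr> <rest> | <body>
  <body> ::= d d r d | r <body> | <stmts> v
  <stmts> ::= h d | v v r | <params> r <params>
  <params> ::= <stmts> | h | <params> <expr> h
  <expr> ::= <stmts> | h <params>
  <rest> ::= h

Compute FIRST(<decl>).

<decl> ::= h h <expr> <rest> contributes {h}.
From <decl> ::= <body>: add FIRST(<body>) = { d, h, r, v }.
Union: FIRST(<decl>) = { d, h, r, v }.

{ d, h, r, v }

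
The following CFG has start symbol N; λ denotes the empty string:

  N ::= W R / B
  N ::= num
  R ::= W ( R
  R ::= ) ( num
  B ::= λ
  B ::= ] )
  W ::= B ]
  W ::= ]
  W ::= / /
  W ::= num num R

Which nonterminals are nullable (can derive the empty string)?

Directly nullable (have an λ-production): B.
No other nonterminal has a production whose RHS symbols are all nullable.

{ B }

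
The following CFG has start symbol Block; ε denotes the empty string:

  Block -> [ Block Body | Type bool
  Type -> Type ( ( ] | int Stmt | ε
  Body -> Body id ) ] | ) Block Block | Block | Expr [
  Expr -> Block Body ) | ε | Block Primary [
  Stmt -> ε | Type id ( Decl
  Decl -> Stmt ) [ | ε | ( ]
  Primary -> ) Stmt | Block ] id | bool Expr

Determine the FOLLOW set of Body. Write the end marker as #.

In Block -> [ Block Body: Body is at the end, add FOLLOW(Block) = { #, (, ), [, ], bool, id, int }.
In Body -> Body id ) ]: add FIRST(id ) ]) = { id }.
In Expr -> Block Body ): add FIRST()) = { ) }.
Union: FOLLOW(Body) = { #, (, ), [, ], bool, id, int }.

{ #, (, ), [, ], bool, id, int }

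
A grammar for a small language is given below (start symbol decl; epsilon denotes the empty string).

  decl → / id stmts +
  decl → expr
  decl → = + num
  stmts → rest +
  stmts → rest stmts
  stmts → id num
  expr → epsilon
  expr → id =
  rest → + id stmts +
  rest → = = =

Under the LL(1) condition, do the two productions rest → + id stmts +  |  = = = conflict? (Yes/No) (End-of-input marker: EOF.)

FIRST(+ id stmts +) = { + } and FIRST(= = =) = { = }.
The FIRST sets are disjoint and neither alternative is nullable — no conflict.

No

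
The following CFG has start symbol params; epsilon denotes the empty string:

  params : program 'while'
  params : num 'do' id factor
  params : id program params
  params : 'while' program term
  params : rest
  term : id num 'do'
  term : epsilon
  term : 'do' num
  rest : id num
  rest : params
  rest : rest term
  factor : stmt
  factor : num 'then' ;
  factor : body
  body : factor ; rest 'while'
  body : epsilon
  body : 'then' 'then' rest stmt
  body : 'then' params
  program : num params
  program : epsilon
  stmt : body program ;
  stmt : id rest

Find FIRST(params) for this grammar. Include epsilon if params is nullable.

{ 'while', id, num }

From params : program 'while': program nullable, take FIRST(program) ∪ {'while'} = { 'while', num }.
params : num 'do' id factor contributes {num}.
params : id program params contributes {id}.
params : 'while' program term contributes {'while'}.
From params : rest: add FIRST(rest) = { 'while', id, num }.
Union: FIRST(params) = { 'while', id, num }.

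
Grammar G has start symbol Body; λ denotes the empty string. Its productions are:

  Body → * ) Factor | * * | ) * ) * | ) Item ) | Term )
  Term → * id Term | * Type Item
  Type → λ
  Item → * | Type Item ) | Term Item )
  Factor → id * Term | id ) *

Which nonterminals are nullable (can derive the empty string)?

{ Type }

Directly nullable (have an λ-production): Type.
No other nonterminal has a production whose RHS symbols are all nullable.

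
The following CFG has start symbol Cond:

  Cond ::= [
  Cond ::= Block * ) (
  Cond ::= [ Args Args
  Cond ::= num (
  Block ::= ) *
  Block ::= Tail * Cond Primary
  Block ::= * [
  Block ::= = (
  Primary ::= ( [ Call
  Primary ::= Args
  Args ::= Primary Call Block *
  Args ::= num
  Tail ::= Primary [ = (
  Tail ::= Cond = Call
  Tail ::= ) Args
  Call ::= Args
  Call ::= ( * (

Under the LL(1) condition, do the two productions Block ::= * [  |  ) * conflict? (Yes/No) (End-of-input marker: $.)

No

FIRST(* [) = { * } and FIRST() *) = { ) }.
The FIRST sets are disjoint and neither alternative is nullable — no conflict.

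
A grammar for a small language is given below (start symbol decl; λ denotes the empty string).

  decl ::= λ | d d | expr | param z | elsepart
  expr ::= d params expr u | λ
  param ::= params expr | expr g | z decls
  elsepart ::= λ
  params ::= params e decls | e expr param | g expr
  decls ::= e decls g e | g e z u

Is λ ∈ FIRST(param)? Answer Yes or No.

Nullable nonterminals: decl, elsepart, expr.
No production of param has an RHS whose symbols are all nullable, so param is not nullable.

No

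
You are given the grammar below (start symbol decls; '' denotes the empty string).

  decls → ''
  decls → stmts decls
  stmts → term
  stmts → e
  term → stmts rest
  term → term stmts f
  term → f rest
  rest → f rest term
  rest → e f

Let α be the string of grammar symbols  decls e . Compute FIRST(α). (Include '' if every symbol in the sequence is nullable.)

{ e, f }

Add FIRST(decls)\{''} = { e, f }; decls is nullable, continue.
e is a terminal; add {e} and stop.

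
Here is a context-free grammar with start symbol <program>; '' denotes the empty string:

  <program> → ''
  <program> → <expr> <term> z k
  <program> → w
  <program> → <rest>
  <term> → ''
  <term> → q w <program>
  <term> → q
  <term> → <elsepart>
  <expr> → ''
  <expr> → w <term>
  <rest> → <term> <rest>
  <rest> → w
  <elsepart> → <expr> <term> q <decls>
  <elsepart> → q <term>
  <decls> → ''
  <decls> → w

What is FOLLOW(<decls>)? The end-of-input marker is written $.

In <elsepart> → <expr> <term> q <decls>: <decls> is at the end, add FOLLOW(<elsepart>) = { q, w, z }.
Union: FOLLOW(<decls>) = { q, w, z }.

{ q, w, z }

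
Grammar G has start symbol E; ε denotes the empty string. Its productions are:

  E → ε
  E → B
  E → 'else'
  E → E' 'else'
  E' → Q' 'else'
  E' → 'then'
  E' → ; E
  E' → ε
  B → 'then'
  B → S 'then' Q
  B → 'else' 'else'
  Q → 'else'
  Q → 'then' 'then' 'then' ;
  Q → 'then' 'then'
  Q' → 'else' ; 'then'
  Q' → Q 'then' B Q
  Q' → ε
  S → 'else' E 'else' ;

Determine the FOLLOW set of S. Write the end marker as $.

{ 'then' }

In B → S 'then' Q: add FIRST('then' Q) = { 'then' }.
Union: FOLLOW(S) = { 'then' }.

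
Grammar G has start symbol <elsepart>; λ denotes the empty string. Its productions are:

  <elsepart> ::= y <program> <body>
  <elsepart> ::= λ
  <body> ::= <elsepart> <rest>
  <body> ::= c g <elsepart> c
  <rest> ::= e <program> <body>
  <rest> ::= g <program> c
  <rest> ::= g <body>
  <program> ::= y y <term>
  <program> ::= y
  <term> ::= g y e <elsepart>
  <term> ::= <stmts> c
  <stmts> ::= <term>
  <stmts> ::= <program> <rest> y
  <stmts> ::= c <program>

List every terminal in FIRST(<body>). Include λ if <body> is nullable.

{ c, e, g, y }

From <body> ::= <elsepart> <rest>: <elsepart> nullable, take FIRST(<elsepart>) ∪ FIRST(<rest>) = { e, g, y }.
<body> ::= c g <elsepart> c contributes {c}.
Union: FIRST(<body>) = { c, e, g, y }.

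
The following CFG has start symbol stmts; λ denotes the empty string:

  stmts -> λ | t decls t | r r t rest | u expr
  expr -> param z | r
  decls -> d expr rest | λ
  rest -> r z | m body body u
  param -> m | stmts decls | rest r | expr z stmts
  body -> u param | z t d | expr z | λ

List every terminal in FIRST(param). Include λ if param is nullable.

param -> m contributes {m}.
From param -> stmts decls: stmts, decls nullable, take FIRST(stmts) ∪ FIRST(decls) = { d, r, t, u }; also λ since the whole RHS is nullable.
From param -> rest r: add FIRST(rest) = { m, r }.
From param -> expr z stmts: add FIRST(expr) = { d, m, r, t, u, z }.
Union: FIRST(param) = { d, m, r, t, u, z, λ }.

{ d, m, r, t, u, z, λ }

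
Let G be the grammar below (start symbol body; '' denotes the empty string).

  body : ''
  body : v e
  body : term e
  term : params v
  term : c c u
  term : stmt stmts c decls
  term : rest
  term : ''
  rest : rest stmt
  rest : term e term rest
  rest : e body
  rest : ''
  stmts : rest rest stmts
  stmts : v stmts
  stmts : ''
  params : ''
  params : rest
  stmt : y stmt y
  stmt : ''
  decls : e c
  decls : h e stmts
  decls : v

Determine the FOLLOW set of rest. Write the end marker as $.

{ c, e, v, y }

In term : rest: rest is at the end, add FOLLOW(term) = { c, e, v, y }.
In rest : rest stmt: add FIRST(stmt)\{''} = { y }.
  Since stmt is nullable, also add FOLLOW(rest) = { c, e, v, y }.
In rest : term e term rest: rest is at the end, add FOLLOW(rest) = { c, e, v, y }.
In stmts : rest rest stmts: add FIRST(rest stmts)\{''} = { c, e, v, y }.
  Since rest stmts is nullable, also add FOLLOW(stmts) = { c, e, v, y }.
In stmts : rest rest stmts: add FIRST(stmts)\{''} = { c, e, v, y }.
  Since stmts is nullable, also add FOLLOW(stmts) = { c, e, v, y }.
In params : rest: rest is at the end, add FOLLOW(params) = { v }.
Union: FOLLOW(rest) = { c, e, v, y }.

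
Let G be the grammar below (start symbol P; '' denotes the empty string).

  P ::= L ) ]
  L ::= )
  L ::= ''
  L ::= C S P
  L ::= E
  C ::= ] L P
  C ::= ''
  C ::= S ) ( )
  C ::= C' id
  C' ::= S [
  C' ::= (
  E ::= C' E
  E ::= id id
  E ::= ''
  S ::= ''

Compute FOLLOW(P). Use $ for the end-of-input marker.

{ $, (, ), [, ], id }

P is the start symbol, so $ ∈ FOLLOW(P).
In L ::= C S P: P is at the end, add FOLLOW(L) = { (, ), [, ], id }.
In C ::= ] L P: P is at the end, add FOLLOW(C) = { (, ), [, ], id }.
Union: FOLLOW(P) = { $, (, ), [, ], id }.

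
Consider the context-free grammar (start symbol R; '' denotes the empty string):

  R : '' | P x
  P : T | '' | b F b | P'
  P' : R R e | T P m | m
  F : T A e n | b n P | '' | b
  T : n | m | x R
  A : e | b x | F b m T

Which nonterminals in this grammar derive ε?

Directly nullable (have an ''-production): R, P, F.
No other nonterminal has a production whose RHS symbols are all nullable.

{ F, P, R }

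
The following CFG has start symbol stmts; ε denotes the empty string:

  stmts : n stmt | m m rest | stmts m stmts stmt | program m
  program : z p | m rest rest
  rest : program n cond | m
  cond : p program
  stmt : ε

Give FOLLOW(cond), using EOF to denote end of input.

In rest : program n cond: cond is at the end, add FOLLOW(rest) = { EOF, m, n, z }.
Union: FOLLOW(cond) = { EOF, m, n, z }.

{ EOF, m, n, z }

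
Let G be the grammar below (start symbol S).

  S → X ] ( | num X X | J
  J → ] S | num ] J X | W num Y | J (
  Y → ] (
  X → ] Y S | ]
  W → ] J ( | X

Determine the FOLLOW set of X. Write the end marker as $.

In S → X ] (: add FIRST(] () = { ] }.
In S → num X X: add FIRST(X) = { ] }.
In S → num X X: X is at the end, add FOLLOW(S) = { $, (, ], num }.
In J → num ] J X: X is at the end, add FOLLOW(J) = { $, (, ], num }.
In W → X: X is at the end, add FOLLOW(W) = { num }.
Union: FOLLOW(X) = { $, (, ], num }.

{ $, (, ], num }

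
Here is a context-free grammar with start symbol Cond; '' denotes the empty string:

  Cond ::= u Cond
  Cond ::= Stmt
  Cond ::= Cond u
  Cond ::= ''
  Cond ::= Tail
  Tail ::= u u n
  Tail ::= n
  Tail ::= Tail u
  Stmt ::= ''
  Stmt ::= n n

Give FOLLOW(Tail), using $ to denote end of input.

In Cond ::= Tail: Tail is at the end, add FOLLOW(Cond) = { $, u }.
In Tail ::= Tail u: add FIRST(u) = { u }.
Union: FOLLOW(Tail) = { $, u }.

{ $, u }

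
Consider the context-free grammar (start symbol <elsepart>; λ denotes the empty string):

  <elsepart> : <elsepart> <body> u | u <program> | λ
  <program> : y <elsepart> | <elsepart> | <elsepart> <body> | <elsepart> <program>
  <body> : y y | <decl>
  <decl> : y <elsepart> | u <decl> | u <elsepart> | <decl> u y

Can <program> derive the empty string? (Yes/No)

<program> : <elsepart> and each of <elsepart> is nullable, so <program> ⇒* λ.

Yes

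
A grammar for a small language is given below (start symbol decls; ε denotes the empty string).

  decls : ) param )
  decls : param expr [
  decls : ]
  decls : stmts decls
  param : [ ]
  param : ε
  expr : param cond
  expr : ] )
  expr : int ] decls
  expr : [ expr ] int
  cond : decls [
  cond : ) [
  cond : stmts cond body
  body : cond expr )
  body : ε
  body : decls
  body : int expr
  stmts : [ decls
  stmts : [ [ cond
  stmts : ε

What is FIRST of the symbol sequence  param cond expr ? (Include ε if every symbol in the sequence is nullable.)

Add FIRST(param)\{ε} = { [ }; param is nullable, continue.
Add FIRST(cond) = { ), [, ], int }; cond is not nullable, stop.

{ ), [, ], int }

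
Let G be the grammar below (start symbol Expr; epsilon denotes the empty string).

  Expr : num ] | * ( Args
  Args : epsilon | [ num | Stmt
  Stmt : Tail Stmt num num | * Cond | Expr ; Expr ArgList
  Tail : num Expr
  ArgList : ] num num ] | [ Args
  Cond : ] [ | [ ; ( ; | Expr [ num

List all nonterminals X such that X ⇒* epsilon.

Directly nullable (have an epsilon-production): Args.
No other nonterminal has a production whose RHS symbols are all nullable.

{ Args }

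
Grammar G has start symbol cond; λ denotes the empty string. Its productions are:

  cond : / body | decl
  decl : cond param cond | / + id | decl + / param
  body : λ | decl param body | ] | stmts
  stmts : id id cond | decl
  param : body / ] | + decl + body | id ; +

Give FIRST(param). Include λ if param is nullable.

From param : body / ]: body nullable, take FIRST(body) ∪ {/} = { /, ], id }.
param : + decl + body contributes {+}.
param : id ; + contributes {id}.
Union: FIRST(param) = { +, /, ], id }.

{ +, /, ], id }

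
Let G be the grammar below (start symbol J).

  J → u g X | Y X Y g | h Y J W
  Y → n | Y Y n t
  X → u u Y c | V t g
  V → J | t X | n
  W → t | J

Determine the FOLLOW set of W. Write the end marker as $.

In J → h Y J W: W is at the end, add FOLLOW(J) = { $, h, n, t, u }.
Union: FOLLOW(W) = { $, h, n, t, u }.

{ $, h, n, t, u }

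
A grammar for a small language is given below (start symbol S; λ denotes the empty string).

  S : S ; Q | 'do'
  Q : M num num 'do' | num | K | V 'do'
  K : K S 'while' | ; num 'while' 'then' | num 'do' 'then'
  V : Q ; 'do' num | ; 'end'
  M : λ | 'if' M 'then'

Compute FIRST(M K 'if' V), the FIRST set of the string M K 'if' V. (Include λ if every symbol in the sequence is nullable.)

{ 'if', ;, num }

Add FIRST(M)\{λ} = { 'if' }; M is nullable, continue.
Add FIRST(K) = { ;, num }; K is not nullable, stop.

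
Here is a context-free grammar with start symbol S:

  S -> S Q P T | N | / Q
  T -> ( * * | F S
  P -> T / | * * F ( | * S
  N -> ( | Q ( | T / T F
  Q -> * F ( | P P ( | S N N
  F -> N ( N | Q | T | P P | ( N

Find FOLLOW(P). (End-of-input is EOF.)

In S -> S Q P T: add FIRST(T) = { (, *, / }.
In Q -> P P (: add FIRST(P () = { (, *, / }.
In Q -> P P (: add FIRST(() = { ( }.
In F -> P P: add FIRST(P) = { (, *, / }.
In F -> P P: P is at the end, add FOLLOW(F) = { EOF, (, *, / }.
Union: FOLLOW(P) = { EOF, (, *, / }.

{ EOF, (, *, / }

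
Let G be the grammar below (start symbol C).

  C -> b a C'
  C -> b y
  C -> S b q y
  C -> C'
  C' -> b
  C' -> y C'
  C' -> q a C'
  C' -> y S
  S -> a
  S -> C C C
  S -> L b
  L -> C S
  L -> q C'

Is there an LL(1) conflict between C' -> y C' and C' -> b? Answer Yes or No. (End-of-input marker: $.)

FIRST(y C') = { y } and FIRST(b) = { b }.
The FIRST sets are disjoint and neither alternative is nullable — no conflict.

No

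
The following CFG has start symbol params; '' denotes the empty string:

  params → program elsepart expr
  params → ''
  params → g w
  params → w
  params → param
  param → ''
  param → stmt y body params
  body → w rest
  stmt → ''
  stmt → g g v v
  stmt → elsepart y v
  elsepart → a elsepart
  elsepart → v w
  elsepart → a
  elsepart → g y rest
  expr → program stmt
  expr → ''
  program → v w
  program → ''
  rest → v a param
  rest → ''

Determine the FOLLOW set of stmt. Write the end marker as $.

{ $, a, g, v, w, y }

In param → stmt y body params: add FIRST(y body params) = { y }.
In expr → program stmt: stmt is at the end, add FOLLOW(expr) = { $, a, g, v, w, y }.
Union: FOLLOW(stmt) = { $, a, g, v, w, y }.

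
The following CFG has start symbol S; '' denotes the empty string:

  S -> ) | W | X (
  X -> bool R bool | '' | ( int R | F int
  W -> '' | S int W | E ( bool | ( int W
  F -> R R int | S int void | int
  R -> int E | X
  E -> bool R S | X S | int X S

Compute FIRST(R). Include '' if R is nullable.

R -> int E contributes {int}.
From R -> X: add FIRST(X) = { (, ), bool, int, '' } (including '' since X is nullable).
Union: FIRST(R) = { (, ), bool, int, '' }.

{ (, ), bool, int, '' }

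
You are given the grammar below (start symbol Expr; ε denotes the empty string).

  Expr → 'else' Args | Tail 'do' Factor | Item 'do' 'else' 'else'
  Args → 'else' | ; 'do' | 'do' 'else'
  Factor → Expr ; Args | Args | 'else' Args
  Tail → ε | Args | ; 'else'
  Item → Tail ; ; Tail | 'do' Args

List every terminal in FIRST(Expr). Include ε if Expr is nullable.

{ 'do', 'else', ; }

Expr → 'else' Args contributes {'else'}.
From Expr → Tail 'do' Factor: Tail nullable, take FIRST(Tail) ∪ {'do'} = { 'do', 'else', ; }.
From Expr → Item 'do' 'else' 'else': add FIRST(Item) = { 'do', 'else', ; }.
Union: FIRST(Expr) = { 'do', 'else', ; }.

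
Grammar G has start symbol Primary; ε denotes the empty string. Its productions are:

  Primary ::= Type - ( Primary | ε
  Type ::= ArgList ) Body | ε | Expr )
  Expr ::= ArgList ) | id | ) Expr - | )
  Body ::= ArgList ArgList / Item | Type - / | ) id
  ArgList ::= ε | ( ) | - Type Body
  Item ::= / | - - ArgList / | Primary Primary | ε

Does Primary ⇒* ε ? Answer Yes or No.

Yes

Primary has an ε-production, so Primary ⇒ ε.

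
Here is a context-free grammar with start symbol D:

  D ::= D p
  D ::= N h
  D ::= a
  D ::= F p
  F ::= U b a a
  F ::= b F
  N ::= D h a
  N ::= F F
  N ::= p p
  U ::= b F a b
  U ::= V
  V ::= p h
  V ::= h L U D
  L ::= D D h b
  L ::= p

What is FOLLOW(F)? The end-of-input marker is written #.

In D ::= F p: add FIRST(p) = { p }.
In F ::= b F: F is at the end, add FOLLOW(F) = { a, b, h, p }.
In N ::= F F: add FIRST(F) = { b, h, p }.
In N ::= F F: F is at the end, add FOLLOW(N) = { h }.
In U ::= b F a b: add FIRST(a b) = { a }.
Union: FOLLOW(F) = { a, b, h, p }.

{ a, b, h, p }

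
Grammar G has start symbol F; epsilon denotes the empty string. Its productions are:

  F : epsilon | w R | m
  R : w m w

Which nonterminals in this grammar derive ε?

Directly nullable (have an epsilon-production): F.
No other nonterminal has a production whose RHS symbols are all nullable.

{ F }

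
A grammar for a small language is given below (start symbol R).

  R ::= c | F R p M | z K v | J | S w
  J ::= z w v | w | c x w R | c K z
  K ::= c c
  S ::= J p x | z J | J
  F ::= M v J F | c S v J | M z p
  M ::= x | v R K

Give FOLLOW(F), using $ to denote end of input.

{ c, v, w, x, z }

In R ::= F R p M: add FIRST(R p M) = { c, v, w, x, z }.
In F ::= M v J F: F is at the end, add FOLLOW(F) = { c, v, w, x, z }.
Union: FOLLOW(F) = { c, v, w, x, z }.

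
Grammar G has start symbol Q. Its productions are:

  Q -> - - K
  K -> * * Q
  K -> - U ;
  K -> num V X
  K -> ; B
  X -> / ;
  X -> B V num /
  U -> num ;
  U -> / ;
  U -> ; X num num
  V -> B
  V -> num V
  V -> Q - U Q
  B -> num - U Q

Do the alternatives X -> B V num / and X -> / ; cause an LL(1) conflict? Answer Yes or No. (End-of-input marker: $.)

FIRST(B V num /) = { num } and FIRST(/ ;) = { / }.
The FIRST sets are disjoint and neither alternative is nullable — no conflict.

No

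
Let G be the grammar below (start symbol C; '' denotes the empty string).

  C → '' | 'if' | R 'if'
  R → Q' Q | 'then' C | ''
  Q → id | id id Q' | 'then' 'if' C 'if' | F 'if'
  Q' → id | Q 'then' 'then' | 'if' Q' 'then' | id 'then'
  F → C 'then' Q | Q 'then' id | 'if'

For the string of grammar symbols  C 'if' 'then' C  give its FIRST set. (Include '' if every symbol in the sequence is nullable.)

Add FIRST(C)\{''} = { 'if', 'then', id }; C is nullable, continue.
'if' is a terminal; add {'if'} and stop.

{ 'if', 'then', id }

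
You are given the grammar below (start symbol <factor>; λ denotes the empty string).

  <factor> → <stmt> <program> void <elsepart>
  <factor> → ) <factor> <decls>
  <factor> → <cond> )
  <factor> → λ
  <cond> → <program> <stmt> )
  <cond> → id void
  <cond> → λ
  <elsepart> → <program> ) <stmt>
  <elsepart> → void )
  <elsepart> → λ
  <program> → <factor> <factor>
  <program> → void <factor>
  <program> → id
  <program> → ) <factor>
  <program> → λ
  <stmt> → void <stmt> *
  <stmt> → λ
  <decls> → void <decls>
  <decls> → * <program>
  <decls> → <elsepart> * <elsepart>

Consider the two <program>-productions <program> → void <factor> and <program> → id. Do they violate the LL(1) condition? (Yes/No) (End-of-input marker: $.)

No

FIRST(void <factor>) = { void } and FIRST(id) = { id }.
The FIRST sets are disjoint and neither alternative is nullable — no conflict.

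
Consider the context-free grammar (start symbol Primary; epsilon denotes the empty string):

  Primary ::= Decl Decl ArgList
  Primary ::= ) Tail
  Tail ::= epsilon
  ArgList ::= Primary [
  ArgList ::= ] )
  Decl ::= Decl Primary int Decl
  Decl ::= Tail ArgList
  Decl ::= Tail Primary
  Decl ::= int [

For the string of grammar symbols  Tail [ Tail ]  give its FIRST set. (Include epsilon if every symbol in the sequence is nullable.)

Add FIRST(Tail)\{epsilon} = {  }; Tail is nullable, continue.
[ is a terminal; add {[} and stop.

{ [ }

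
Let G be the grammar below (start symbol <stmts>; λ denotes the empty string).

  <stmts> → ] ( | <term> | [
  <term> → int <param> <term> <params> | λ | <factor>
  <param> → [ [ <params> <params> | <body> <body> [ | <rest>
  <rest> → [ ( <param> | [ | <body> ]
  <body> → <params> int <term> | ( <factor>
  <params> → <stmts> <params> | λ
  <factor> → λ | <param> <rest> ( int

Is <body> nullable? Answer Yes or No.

Nullable nonterminals: <factor>, <params>, <stmts>, <term>.
No production of <body> has an RHS whose symbols are all nullable, so <body> is not nullable.

No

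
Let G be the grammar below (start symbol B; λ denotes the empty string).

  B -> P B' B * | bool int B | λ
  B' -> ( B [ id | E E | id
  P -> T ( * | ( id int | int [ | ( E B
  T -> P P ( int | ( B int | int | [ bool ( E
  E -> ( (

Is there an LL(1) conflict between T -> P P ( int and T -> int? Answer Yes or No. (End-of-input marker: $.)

FIRST(P P ( int) = { (, [, int } and FIRST(int) = { int }.
Both contain int, so the two alternatives are not disjoint — LL(1) conflict.

Yes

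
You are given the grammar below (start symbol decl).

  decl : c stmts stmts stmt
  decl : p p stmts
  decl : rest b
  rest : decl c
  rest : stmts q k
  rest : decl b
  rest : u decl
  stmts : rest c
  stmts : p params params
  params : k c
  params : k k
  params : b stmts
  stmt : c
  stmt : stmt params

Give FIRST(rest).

{ c, p, u }

From rest : decl c: add FIRST(decl) = { c, p, u }.
From rest : stmts q k: add FIRST(stmts) = { c, p, u }.
From rest : decl b: add FIRST(decl) = { c, p, u }.
rest : u decl contributes {u}.
Union: FIRST(rest) = { c, p, u }.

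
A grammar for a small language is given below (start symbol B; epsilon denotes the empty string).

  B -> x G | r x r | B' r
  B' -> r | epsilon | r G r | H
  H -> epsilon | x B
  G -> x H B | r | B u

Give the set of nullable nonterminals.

Directly nullable (have an epsilon-production): B', H.
No other nonterminal has a production whose RHS symbols are all nullable.

{ B', H }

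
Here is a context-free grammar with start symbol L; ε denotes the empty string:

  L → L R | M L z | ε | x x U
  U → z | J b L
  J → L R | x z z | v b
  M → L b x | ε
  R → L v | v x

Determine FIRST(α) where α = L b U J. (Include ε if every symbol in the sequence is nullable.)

Add FIRST(L)\{ε} = { b, v, x, z }; L is nullable, continue.
b is a terminal; add {b} and stop.

{ b, v, x, z }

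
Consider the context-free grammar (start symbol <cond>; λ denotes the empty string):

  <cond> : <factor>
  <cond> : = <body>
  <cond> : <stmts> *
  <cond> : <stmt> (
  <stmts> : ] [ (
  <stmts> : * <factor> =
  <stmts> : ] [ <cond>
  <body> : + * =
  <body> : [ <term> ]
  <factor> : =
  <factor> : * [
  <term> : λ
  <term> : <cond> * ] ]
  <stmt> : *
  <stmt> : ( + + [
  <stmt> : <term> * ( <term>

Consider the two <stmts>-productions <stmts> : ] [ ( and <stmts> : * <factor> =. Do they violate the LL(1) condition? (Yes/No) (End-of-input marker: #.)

No

FIRST(] [ () = { ] } and FIRST(* <factor> =) = { * }.
The FIRST sets are disjoint and neither alternative is nullable — no conflict.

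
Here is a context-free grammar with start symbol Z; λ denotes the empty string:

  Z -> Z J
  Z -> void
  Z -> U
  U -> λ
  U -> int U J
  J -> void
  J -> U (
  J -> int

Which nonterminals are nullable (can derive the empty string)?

{ U, Z }

Directly nullable (have an λ-production): U.
Z -> U with every symbol nullable, so Z is nullable.
No other nonterminal has a production whose RHS symbols are all nullable.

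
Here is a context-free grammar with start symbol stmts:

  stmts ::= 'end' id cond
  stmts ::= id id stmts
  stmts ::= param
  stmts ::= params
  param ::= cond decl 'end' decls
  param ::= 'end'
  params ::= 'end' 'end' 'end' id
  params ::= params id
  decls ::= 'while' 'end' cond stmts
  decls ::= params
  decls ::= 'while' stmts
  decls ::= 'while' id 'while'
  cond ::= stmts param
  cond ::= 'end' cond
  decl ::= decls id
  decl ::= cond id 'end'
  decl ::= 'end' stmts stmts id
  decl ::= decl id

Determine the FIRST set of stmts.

stmts ::= 'end' id cond contributes {'end'}.
stmts ::= id id stmts contributes {id}.
From stmts ::= param: add FIRST(param) = { 'end', id }.
From stmts ::= params: add FIRST(params) = { 'end' }.
Union: FIRST(stmts) = { 'end', id }.

{ 'end', id }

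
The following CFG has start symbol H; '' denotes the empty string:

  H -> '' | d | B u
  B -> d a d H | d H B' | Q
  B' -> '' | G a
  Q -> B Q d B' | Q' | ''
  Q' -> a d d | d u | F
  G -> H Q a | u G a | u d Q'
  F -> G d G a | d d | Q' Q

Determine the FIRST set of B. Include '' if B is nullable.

{ a, d, u, '' }

B -> d a d H contributes {d}.
B -> d H B' contributes {d}.
From B -> Q: add FIRST(Q) = { a, d, u, '' } (including '' since Q is nullable).
Union: FIRST(B) = { a, d, u, '' }.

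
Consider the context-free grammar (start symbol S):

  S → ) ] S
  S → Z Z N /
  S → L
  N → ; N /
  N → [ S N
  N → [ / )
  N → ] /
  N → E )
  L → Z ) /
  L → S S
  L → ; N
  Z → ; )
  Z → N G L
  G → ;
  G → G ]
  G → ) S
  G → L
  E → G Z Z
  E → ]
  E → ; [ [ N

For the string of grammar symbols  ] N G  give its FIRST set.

] is a terminal; add {]} and stop.

{ ] }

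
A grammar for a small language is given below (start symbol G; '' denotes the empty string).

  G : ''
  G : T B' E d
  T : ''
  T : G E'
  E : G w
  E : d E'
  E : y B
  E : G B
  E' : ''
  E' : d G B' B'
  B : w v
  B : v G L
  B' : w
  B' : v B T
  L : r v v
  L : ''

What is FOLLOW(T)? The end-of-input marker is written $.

{ d, v, w, y }

In G : T B' E d: add FIRST(B' E d) = { v, w }.
In B' : v B T: T is at the end, add FOLLOW(B') = { d, v, w, y }.
Union: FOLLOW(T) = { d, v, w, y }.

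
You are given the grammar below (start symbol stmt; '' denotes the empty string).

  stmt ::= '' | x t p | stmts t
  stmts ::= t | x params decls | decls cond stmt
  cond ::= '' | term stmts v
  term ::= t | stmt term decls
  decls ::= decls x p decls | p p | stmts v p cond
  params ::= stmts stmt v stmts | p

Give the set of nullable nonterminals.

Directly nullable (have an ''-production): stmt, cond.
No other nonterminal has a production whose RHS symbols are all nullable.

{ cond, stmt }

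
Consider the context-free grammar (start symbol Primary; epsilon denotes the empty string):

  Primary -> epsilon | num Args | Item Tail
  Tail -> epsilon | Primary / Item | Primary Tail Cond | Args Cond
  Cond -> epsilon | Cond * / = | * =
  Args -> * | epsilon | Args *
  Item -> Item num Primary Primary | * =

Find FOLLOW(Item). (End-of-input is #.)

{ #, *, /, num }

In Primary -> Item Tail: add FIRST(Tail)\{epsilon} = { *, /, num }.
  Since Tail is nullable, also add FOLLOW(Primary) = { #, *, /, num }.
In Tail -> Primary / Item: Item is at the end, add FOLLOW(Tail) = { #, *, /, num }.
In Item -> Item num Primary Primary: add FIRST(num Primary Primary) = { num }.
Union: FOLLOW(Item) = { #, *, /, num }.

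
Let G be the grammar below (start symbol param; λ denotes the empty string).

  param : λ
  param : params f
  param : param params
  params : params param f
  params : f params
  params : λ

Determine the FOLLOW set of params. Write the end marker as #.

{ #, f }

In param : params f: add FIRST(f) = { f }.
In param : param params: params is at the end, add FOLLOW(param) = { #, f }.
In params : params param f: add FIRST(param f) = { f }.
In params : f params: params is at the end, add FOLLOW(params) = { #, f }.
Union: FOLLOW(params) = { #, f }.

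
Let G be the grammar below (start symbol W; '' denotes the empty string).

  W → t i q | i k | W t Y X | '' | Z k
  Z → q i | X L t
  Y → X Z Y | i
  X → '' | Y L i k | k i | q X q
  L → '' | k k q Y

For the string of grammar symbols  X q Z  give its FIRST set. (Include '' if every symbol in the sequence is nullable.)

{ i, k, q, t }

Add FIRST(X)\{''} = { i, k, q, t }; X is nullable, continue.
q is a terminal; add {q} and stop.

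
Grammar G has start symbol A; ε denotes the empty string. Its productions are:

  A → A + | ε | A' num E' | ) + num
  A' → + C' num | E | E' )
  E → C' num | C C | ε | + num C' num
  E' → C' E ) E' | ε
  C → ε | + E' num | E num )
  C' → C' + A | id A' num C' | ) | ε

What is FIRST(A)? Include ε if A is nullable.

From A → A +: A nullable, take FIRST(A) ∪ {+} = { ), +, id, num }.
A → ε contributes ε.
From A → A' num E': A' nullable, take FIRST(A') ∪ {num} = { ), +, id, num }.
A → ) + num contributes {)}.
Union: FIRST(A) = { ), +, id, num, ε }.

{ ), +, id, num, ε }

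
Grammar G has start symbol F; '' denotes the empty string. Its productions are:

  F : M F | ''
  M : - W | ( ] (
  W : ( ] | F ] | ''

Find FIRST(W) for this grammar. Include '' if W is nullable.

W : ( ] contributes {(}.
From W : F ]: F nullable, take FIRST(F) ∪ {]} = { (, -, ] }.
W : '' contributes ''.
Union: FIRST(W) = { (, -, ], '' }.

{ (, -, ], '' }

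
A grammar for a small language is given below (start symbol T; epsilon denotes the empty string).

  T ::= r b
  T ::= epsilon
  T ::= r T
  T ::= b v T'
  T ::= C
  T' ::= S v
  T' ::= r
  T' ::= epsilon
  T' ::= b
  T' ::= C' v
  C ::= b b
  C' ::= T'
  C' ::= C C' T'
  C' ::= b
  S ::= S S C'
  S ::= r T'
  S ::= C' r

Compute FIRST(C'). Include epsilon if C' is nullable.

{ b, r, v, epsilon }

From C' ::= T': add FIRST(T') = { b, r, v, epsilon } (including epsilon since T' is nullable).
From C' ::= C C' T': add FIRST(C) = { b }.
C' ::= b contributes {b}.
Union: FIRST(C') = { b, r, v, epsilon }.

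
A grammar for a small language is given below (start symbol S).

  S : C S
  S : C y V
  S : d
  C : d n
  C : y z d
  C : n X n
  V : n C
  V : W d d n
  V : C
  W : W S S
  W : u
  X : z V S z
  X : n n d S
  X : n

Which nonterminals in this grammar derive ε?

No nonterminal has an empty production or an RHS whose symbols are all nullable.

{ } (none)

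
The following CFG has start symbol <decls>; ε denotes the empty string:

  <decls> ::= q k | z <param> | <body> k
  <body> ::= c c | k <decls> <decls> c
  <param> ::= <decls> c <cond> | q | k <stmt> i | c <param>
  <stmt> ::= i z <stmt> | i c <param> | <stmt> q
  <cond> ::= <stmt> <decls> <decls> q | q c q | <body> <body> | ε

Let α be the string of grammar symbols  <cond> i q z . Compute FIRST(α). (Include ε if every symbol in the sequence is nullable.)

Add FIRST(<cond>)\{ε} = { c, i, k, q }; <cond> is nullable, continue.
i is a terminal; add {i} and stop.

{ c, i, k, q }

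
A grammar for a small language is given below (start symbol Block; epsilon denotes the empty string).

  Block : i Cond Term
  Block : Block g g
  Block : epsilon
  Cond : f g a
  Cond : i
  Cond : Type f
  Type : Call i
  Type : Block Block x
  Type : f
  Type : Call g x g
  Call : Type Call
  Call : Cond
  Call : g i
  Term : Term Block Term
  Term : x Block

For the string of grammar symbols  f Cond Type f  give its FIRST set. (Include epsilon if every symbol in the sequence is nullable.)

f is a terminal; add {f} and stop.

{ f }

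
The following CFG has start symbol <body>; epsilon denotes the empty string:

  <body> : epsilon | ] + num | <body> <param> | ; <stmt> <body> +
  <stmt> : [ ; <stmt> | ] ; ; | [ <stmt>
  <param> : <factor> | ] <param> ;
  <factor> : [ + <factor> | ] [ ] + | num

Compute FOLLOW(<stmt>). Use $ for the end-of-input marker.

{ +, ;, [, ], num }

In <body> : ; <stmt> <body> +: add FIRST(<body> +) = { +, ;, [, ], num }.
In <stmt> : [ ; <stmt>: <stmt> is at the end, add FOLLOW(<stmt>) = { +, ;, [, ], num }.
In <stmt> : [ <stmt>: <stmt> is at the end, add FOLLOW(<stmt>) = { +, ;, [, ], num }.
Union: FOLLOW(<stmt>) = { +, ;, [, ], num }.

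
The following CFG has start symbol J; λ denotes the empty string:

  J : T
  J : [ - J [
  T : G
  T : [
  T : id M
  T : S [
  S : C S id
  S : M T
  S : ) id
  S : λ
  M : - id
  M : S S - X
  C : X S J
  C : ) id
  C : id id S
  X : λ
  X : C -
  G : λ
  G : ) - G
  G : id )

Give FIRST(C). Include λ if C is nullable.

From C : X S J: X, S, J nullable, take FIRST(X) ∪ FIRST(S) ∪ FIRST(J) = { ), -, [, id }; also λ since the whole RHS is nullable.
C : ) id contributes {)}.
C : id id S contributes {id}.
Union: FIRST(C) = { ), -, [, id, λ }.

{ ), -, [, id, λ }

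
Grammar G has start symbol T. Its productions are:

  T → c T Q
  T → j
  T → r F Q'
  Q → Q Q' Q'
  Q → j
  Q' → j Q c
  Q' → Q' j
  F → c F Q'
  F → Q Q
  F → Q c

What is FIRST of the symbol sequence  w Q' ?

w is a terminal; add {w} and stop.

{ w }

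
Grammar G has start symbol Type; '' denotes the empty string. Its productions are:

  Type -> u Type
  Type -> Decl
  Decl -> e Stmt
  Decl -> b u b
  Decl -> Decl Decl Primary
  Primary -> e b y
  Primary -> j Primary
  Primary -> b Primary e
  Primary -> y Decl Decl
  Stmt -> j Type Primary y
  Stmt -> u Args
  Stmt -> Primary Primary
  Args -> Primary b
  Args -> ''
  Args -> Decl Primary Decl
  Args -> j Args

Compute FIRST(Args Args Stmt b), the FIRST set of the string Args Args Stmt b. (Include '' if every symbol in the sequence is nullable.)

{ b, e, j, u, y }

Add FIRST(Args)\{''} = { b, e, j, y }; Args is nullable, continue.
Add FIRST(Args)\{''} = { b, e, j, y }; Args is nullable, continue.
Add FIRST(Stmt) = { b, e, j, u, y }; Stmt is not nullable, stop.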